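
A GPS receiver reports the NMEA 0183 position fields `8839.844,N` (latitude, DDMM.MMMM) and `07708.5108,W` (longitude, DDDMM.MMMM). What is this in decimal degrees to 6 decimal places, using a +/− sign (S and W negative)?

φ: split at 2 digits → 88° and 39.844′; 88 + 39.844/60 = 88.6640667
N ⇒ keep positive
Longitude: split at 3 digits → 077° and 8.5108′; 77 + 8.5108/60 = 77.1418467
W → negative

88.664067, -77.141847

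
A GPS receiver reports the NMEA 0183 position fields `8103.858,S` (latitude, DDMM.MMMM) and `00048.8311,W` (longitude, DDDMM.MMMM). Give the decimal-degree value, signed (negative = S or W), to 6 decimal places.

φ: degrees = first 2 digits = 81, minutes = 3.858; 81 + 3.858/60 = 81.0643000
hemisphere S, so the sign is −
λ: degrees = first 3 digits = 0, minutes = 48.8311; 0 + 48.8311/60 = 0.8138517
W → negative

-81.064300, -0.813852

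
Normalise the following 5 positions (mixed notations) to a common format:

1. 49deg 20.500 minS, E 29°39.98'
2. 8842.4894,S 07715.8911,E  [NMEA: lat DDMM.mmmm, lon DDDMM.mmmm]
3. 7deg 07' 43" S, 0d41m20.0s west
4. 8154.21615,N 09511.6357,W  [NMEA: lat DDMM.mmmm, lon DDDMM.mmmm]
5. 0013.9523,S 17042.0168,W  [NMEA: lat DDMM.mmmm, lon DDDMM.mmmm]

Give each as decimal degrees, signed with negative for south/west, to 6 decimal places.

Point 1:
  Latitude: 20.5′ = 0.341667°; total 49.3416667
  S ⇒ negate
  Longitude: 29 + 39.98/60 = 29.6663333
  E ⇒ keep positive
Point 2:
  φ: degrees = first 2 digits = 88, minutes = 42.4894; 88 + 42.4894/60 = 88.7081567
  S ⇒ negate
  Longitude: split at 3 digits → 077° and 15.8911′; 77 + 15.8911/60 = 77.2648517
  E ⇒ keep positive
Point 3:
  φ: 7′ + 43″ = 7.71667′; 7 + 7.71667/60 = 7.1286111
  S ⇒ negate
  Longitude: 41′ + 20″ = 41.33333′; 0 + 41.33333/60 = 0.6888889
  hemisphere W, so the sign is −
Point 4:
  φ: degrees = first 2 digits = 81, minutes = 54.21615; 81 + 54.21615/60 = 81.9036025
  N ⇒ keep positive
  Lon: split at 3 digits → 095° and 11.6357′; 95 + 11.6357/60 = 95.1939283
  W → negative
Point 5:
  φ: degrees = first 2 digits = 0, minutes = 13.9523; 0 + 13.9523/60 = 0.2325383
  hemisphere S, so the sign is −
  Lon: split at 3 digits → 170° and 42.0168′; 170 + 42.0168/60 = 170.7002800
  W ⇒ negate

1. -49.341667, 29.666333
2. -88.708157, 77.264852
3. -7.128611, -0.688889
4. 81.903603, -95.193928
5. -0.232538, -170.700280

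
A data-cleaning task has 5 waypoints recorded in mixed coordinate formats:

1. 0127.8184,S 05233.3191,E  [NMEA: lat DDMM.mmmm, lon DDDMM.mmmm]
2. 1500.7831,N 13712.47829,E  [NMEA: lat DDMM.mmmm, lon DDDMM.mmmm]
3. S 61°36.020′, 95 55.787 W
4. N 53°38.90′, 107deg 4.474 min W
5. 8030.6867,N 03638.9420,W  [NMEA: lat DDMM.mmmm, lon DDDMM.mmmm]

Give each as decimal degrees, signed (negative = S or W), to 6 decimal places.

1. -1.463640, 52.555318
2. 15.013052, 137.207972
3. -61.600333, -95.929783
4. 53.648333, -107.074567
5. 80.511445, -36.649033

Point 1:
  Latitude: split at 2 digits → 01° and 27.8184′; 1 + 27.8184/60 = 1.4636400
  S ⇒ negate
  Longitude: split at 3 digits → 052° and 33.3191′; 52 + 33.3191/60 = 52.5553183
  E → positive
Point 2:
  Lat: split at 2 digits → 15° and 0.7831′; 15 + 0.7831/60 = 15.0130517
  N → positive
  Lon: degrees = first 3 digits = 137, minutes = 12.47829; 137 + 12.47829/60 = 137.2079715
  E ⇒ keep positive
Point 3:
  Lat: 61 + 36.02/60 = 61.6003333
  S ⇒ negate
  λ: 55.787′ = 0.929783°; total 95.9297833
  W → negative
Point 4:
  φ: 53 + 38.9/60 = 53.6483333
  N → positive
  Longitude: 4.474′ = 0.074567°; total 107.0745667
  hemisphere W, so the sign is −
Point 5:
  φ: split at 2 digits → 80° and 30.6867′; 80 + 30.6867/60 = 80.5114450
  N → positive
  λ: degrees = first 3 digits = 36, minutes = 38.942; 36 + 38.942/60 = 36.6490333
  W ⇒ negate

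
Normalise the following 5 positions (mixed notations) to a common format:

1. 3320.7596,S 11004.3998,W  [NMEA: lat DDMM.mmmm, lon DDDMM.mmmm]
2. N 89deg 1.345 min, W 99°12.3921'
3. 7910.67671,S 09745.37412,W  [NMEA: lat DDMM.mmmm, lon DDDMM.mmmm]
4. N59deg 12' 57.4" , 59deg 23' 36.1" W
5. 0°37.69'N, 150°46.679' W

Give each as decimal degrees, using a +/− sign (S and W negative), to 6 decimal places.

1. -33.345993, -110.073330
2. 89.022417, -99.206535
3. -79.177945, -97.756235
4. 59.215944, -59.393361
5. 0.628167, -150.777983

Point 1:
  Latitude: degrees = first 2 digits = 33, minutes = 20.7596; 33 + 20.7596/60 = 33.3459933
  S → negative
  Lon: degrees = first 3 digits = 110, minutes = 4.3998; 110 + 4.3998/60 = 110.0733300
  W → negative
Point 2:
  Lat: 89 + 1.345/60 = 89.0224167
  N ⇒ keep positive
  Lon: 99 + 12.3921/60 = 99.2065350
  W ⇒ negate
Point 3:
  φ: degrees = first 2 digits = 79, minutes = 10.67671; 79 + 10.67671/60 = 79.1779452
  S ⇒ negate
  λ: split at 3 digits → 097° and 45.37412′; 97 + 45.37412/60 = 97.7562353
  W ⇒ negate
Point 4:
  Lat: 59 + 12/60 + 57.4/3600 = 59.2159444
  N ⇒ keep positive
  λ: 23′ + 36.1″ = 23.60167′; 59 + 23.60167/60 = 59.3933611
  W ⇒ negate
Point 5:
  φ: 37.69′ = 0.628167°; total 0.6281667
  N ⇒ keep positive
  λ: 150 + 46.679/60 = 150.7779833
  W → negative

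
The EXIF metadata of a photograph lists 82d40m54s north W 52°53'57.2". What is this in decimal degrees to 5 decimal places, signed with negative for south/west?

Lat: 82° + 40/60 + 54/3600 = 82 + 0.666667 + 0.015000 = 82.681667
N ⇒ keep positive
λ: 52° + 53/60 + 57.2/3600 = 52 + 0.883333 + 0.015889 = 52.899222
W ⇒ negate

82.68167, -52.89922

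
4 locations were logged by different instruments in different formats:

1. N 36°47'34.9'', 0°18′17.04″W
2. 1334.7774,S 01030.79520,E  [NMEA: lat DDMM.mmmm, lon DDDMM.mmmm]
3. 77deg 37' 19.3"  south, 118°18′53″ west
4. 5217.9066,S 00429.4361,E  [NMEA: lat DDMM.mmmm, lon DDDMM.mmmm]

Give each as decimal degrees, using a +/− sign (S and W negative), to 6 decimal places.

1. 36.793028, -0.304733
2. -13.579623, 10.513253
3. -77.622028, -118.314722
4. -52.298443, 4.490602

Point 1:
  Lat: 36° + 47/60 + 34.9/3600 = 36 + 0.783333 + 0.009694 = 36.7930278
  N → positive
  Longitude: 0° + 18/60 + 17.04/3600 = 0 + 0.300000 + 0.004733 = 0.3047333
  W ⇒ negate
Point 2:
  Lat: degrees = first 2 digits = 13, minutes = 34.7774; 13 + 34.7774/60 = 13.5796233
  S ⇒ negate
  Longitude: degrees = first 3 digits = 10, minutes = 30.7952; 10 + 30.7952/60 = 10.5132533
  E → positive
Point 3:
  Latitude: 77° + 37/60 + 19.3/3600 = 77 + 0.616667 + 0.005361 = 77.6220278
  S ⇒ negate
  λ: 118 + 18/60 + 53/3600 = 118.3147222
  W → negative
Point 4:
  Latitude: degrees = first 2 digits = 52, minutes = 17.9066; 52 + 17.9066/60 = 52.2984433
  hemisphere S, so the sign is −
  Lon: degrees = first 3 digits = 4, minutes = 29.4361; 4 + 29.4361/60 = 4.4906017
  E ⇒ keep positive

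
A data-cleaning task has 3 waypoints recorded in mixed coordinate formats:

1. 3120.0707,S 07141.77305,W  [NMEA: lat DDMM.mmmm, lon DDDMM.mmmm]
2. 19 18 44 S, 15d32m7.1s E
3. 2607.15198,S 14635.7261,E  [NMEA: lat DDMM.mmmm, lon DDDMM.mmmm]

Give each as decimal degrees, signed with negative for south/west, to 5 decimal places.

Point 1:
  φ: split at 2 digits → 31° and 20.0707′; 31 + 20.0707/60 = 31.334512
  hemisphere S, so the sign is −
  Longitude: degrees = first 3 digits = 71, minutes = 41.77305; 71 + 41.77305/60 = 71.696218
  hemisphere W, so the sign is −
Point 2:
  Lat: 18′ + 44″ = 18.73333′; 19 + 18.73333/60 = 19.312222
  S ⇒ negate
  Lon: 15° + 32/60 + 7.1/3600 = 15 + 0.533333 + 0.001972 = 15.535306
  E ⇒ keep positive
Point 3:
  Lat: split at 2 digits → 26° and 7.15198′; 26 + 7.15198/60 = 26.119200
  S → negative
  λ: split at 3 digits → 146° and 35.7261′; 146 + 35.7261/60 = 146.595435
  E → positive

1. -31.33451, -71.69622
2. -19.31222, 15.53531
3. -26.11920, 146.59544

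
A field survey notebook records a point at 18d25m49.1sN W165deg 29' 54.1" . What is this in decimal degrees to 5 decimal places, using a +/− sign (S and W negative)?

18.43031, -165.49836

Latitude: 25′ + 49.1″ = 25.81833′; 18 + 25.81833/60 = 18.430306
N ⇒ keep positive
Longitude: 29′ + 54.1″ = 29.90167′; 165 + 29.90167/60 = 165.498361
W → negative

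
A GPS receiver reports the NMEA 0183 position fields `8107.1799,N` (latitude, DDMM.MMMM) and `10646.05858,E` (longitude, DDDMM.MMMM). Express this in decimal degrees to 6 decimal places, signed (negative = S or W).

φ: split at 2 digits → 81° and 7.1799′; 81 + 7.1799/60 = 81.1196650
N → positive
λ: degrees = first 3 digits = 106, minutes = 46.05858; 106 + 46.05858/60 = 106.7676430
E ⇒ keep positive

81.119665, 106.767643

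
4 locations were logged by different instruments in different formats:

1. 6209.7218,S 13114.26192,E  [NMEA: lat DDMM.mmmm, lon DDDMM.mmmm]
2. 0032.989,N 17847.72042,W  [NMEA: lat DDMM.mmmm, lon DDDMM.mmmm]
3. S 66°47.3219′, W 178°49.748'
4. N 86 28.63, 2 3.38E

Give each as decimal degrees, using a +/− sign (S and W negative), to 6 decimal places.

Point 1:
  φ: split at 2 digits → 62° and 9.7218′; 62 + 9.7218/60 = 62.1620300
  hemisphere S, so the sign is −
  Lon: split at 3 digits → 131° and 14.26192′; 131 + 14.26192/60 = 131.2376987
  E ⇒ keep positive
Point 2:
  φ: degrees = first 2 digits = 0, minutes = 32.989; 0 + 32.989/60 = 0.5498167
  N → positive
  Lon: split at 3 digits → 178° and 47.72042′; 178 + 47.72042/60 = 178.7953403
  W ⇒ negate
Point 3:
  φ: 47.3219′ = 0.788698°; total 66.7886983
  S ⇒ negate
  λ: 49.748′ = 0.829133°; total 178.8291333
  hemisphere W, so the sign is −
Point 4:
  Latitude: 86 + 28.63/60 = 86.4771667
  N → positive
  Lon: 3.38′ = 0.056333°; total 2.0563333
  E → positive

1. -62.162030, 131.237699
2. 0.549817, -178.795340
3. -66.788698, -178.829133
4. 86.477167, 2.056333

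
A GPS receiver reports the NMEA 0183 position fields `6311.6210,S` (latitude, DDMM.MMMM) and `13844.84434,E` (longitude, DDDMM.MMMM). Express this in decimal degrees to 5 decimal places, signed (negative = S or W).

-63.19368, 138.74741

Latitude: degrees = first 2 digits = 63, minutes = 11.621; 63 + 11.621/60 = 63.193683
S → negative
Longitude: split at 3 digits → 138° and 44.84434′; 138 + 44.84434/60 = 138.747406
E ⇒ keep positive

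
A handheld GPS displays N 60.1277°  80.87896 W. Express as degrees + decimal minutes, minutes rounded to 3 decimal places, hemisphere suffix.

60° 7.662′ N, 80° 52.738′ W

Latitude: 60° + 0.127700 × 60 = 60° 7.66200′
λ: 80° + 0.878960 × 60 = 80° 52.73760′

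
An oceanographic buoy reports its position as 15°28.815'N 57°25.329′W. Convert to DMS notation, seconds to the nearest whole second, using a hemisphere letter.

15°28′49″ N, 57°25′20″ W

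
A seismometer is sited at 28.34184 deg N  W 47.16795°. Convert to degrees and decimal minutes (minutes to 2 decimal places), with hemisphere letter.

Latitude: fractional part 0.341840 → 20.5104 minutes
Lon: minutes = (47.167950 − 47) × 60 = 10.0770

28° 20.51′ N, 47° 10.08′ W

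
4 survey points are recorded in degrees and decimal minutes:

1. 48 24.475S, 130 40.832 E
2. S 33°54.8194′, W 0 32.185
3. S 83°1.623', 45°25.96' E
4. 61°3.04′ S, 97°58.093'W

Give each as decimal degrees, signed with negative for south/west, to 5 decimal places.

Point 1:
  Latitude: 24.475′ = 0.407917°; total 48.407917
  hemisphere S, so the sign is −
  Lon: 130 + 40.832/60 = 130.680533
  E → positive
Point 2:
  Latitude: 33 + 54.8194/60 = 33.913657
  hemisphere S, so the sign is −
  λ: 0 + 32.185/60 = 0.536417
  W ⇒ negate
Point 3:
  φ: 1.623′ = 0.027050°; total 83.027050
  hemisphere S, so the sign is −
  Longitude: 25.96′ = 0.432667°; total 45.432667
  E → positive
Point 4:
  φ: 3.04′ = 0.050667°; total 61.050667
  S → negative
  λ: 97 + 58.093/60 = 97.968217
  W → negative

1. -48.40792, 130.68053
2. -33.91366, -0.53642
3. -83.02705, 45.43267
4. -61.05067, -97.96822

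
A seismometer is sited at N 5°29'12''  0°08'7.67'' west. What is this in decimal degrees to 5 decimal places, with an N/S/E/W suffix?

5.48667° N, 0.13546° W

Lat: 5° + 29/60 + 12/3600 = 5 + 0.483333 + 0.003333 = 5.486667
Lon: 0° + 8/60 + 7.67/3600 = 0 + 0.133333 + 0.002131 = 0.135464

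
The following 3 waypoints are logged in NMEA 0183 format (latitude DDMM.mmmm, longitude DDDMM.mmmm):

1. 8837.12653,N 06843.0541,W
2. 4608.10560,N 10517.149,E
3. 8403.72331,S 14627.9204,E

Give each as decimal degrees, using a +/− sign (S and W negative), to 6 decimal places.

1. 88.618776, -68.717568
2. 46.135093, 105.285817
3. -84.062055, 146.465340

Point 1:
  Lat: split at 2 digits → 88° and 37.12653′; 88 + 37.12653/60 = 88.6187755
  N → positive
  λ: split at 3 digits → 068° and 43.0541′; 68 + 43.0541/60 = 68.7175683
  W ⇒ negate
Point 2:
  φ: degrees = first 2 digits = 46, minutes = 8.1056; 46 + 8.1056/60 = 46.1350933
  N → positive
  Lon: degrees = first 3 digits = 105, minutes = 17.149; 105 + 17.149/60 = 105.2858167
  E → positive
Point 3:
  Latitude: split at 2 digits → 84° and 3.72331′; 84 + 3.72331/60 = 84.0620552
  S ⇒ negate
  Lon: degrees = first 3 digits = 146, minutes = 27.9204; 146 + 27.9204/60 = 146.4653400
  E ⇒ keep positive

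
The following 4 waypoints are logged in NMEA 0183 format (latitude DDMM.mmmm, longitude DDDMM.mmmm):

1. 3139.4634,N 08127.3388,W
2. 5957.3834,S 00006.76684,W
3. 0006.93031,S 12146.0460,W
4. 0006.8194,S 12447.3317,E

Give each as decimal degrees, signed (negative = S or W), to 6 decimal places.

1. 31.657723, -81.455647
2. -59.956390, -0.112781
3. -0.115505, -121.767433
4. -0.113657, 124.788862

Point 1:
  φ: degrees = first 2 digits = 31, minutes = 39.4634; 31 + 39.4634/60 = 31.6577233
  N ⇒ keep positive
  Longitude: split at 3 digits → 081° and 27.3388′; 81 + 27.3388/60 = 81.4556467
  W → negative
Point 2:
  Latitude: split at 2 digits → 59° and 57.3834′; 59 + 57.3834/60 = 59.9563900
  S → negative
  λ: degrees = first 3 digits = 0, minutes = 6.76684; 0 + 6.76684/60 = 0.1127807
  hemisphere W, so the sign is −
Point 3:
  φ: split at 2 digits → 00° and 6.93031′; 0 + 6.93031/60 = 0.1155052
  S → negative
  Longitude: split at 3 digits → 121° and 46.046′; 121 + 46.046/60 = 121.7674333
  W ⇒ negate
Point 4:
  φ: degrees = first 2 digits = 0, minutes = 6.8194; 0 + 6.8194/60 = 0.1136567
  S ⇒ negate
  λ: split at 3 digits → 124° and 47.3317′; 124 + 47.3317/60 = 124.7888617
  E ⇒ keep positive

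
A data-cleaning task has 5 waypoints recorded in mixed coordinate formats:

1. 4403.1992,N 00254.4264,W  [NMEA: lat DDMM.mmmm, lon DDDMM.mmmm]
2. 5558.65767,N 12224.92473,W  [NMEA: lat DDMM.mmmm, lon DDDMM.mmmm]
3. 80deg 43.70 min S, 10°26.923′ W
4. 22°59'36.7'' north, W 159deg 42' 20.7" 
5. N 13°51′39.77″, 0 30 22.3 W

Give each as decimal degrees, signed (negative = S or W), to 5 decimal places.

1. 44.05332, -2.90711
2. 55.97763, -122.41541
3. -80.72833, -10.44872
4. 22.99353, -159.70575
5. 13.86105, -0.50619

Point 1:
  φ: split at 2 digits → 44° and 3.1992′; 44 + 3.1992/60 = 44.053320
  N → positive
  Longitude: split at 3 digits → 002° and 54.4264′; 2 + 54.4264/60 = 2.907107
  hemisphere W, so the sign is −
Point 2:
  Lat: split at 2 digits → 55° and 58.65767′; 55 + 58.65767/60 = 55.977628
  N → positive
  Longitude: degrees = first 3 digits = 122, minutes = 24.92473; 122 + 24.92473/60 = 122.415412
  W ⇒ negate
Point 3:
  Latitude: 80 + 43.7/60 = 80.728333
  hemisphere S, so the sign is −
  λ: 10 + 26.923/60 = 10.448717
  hemisphere W, so the sign is −
Point 4:
  Lat: 22° + 59/60 + 36.7/3600 = 22 + 0.983333 + 0.010194 = 22.993528
  N ⇒ keep positive
  Lon: 159° + 42/60 + 20.7/3600 = 159 + 0.700000 + 0.005750 = 159.705750
  hemisphere W, so the sign is −
Point 5:
  φ: 51′ + 39.77″ = 51.66283′; 13 + 51.66283/60 = 13.861047
  N → positive
  Longitude: 0° + 30/60 + 22.3/3600 = 0 + 0.500000 + 0.006194 = 0.506194
  hemisphere W, so the sign is −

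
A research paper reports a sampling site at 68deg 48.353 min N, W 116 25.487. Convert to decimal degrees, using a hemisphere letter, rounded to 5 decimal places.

68.80588° N, 116.42478° W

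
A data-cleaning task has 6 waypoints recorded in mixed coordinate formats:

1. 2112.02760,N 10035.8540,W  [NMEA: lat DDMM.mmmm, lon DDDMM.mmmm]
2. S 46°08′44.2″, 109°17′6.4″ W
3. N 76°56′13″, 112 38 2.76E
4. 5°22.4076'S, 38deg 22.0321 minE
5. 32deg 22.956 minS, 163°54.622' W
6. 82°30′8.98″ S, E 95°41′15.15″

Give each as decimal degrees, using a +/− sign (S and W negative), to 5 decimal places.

1. 21.20046, -100.59757
2. -46.14561, -109.28511
3. 76.93694, 112.63410
4. -5.37346, 38.36720
5. -32.38260, -163.91037
6. -82.50249, 95.68754

Point 1:
  φ: degrees = first 2 digits = 21, minutes = 12.0276; 21 + 12.0276/60 = 21.200460
  N ⇒ keep positive
  λ: degrees = first 3 digits = 100, minutes = 35.854; 100 + 35.854/60 = 100.597567
  hemisphere W, so the sign is −
Point 2:
  Lat: 46° + 8/60 + 44.2/3600 = 46 + 0.133333 + 0.012278 = 46.145611
  S ⇒ negate
  Lon: 17′ + 6.4″ = 17.10667′; 109 + 17.10667/60 = 109.285111
  W ⇒ negate
Point 3:
  φ: 76° + 56/60 + 13/3600 = 76 + 0.933333 + 0.003611 = 76.936944
  N ⇒ keep positive
  Longitude: 112 + 38/60 + 2.76/3600 = 112.634100
  E → positive
Point 4:
  Lat: 5 + 22.4076/60 = 5.373460
  hemisphere S, so the sign is −
  λ: 22.0321′ = 0.367202°; total 38.367202
  E → positive
Point 5:
  φ: 22.956′ = 0.382600°; total 32.382600
  S ⇒ negate
  Longitude: 163 + 54.622/60 = 163.910367
  hemisphere W, so the sign is −
Point 6:
  Latitude: 30′ + 8.98″ = 30.14967′; 82 + 30.14967/60 = 82.502494
  S → negative
  Longitude: 95 + 41/60 + 15.15/3600 = 95.687542
  E → positive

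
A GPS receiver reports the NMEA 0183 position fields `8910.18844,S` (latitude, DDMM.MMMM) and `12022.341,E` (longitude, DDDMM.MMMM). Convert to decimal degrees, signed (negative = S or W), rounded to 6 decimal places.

Latitude: split at 2 digits → 89° and 10.18844′; 89 + 10.18844/60 = 89.1698073
S ⇒ negate
Longitude: degrees = first 3 digits = 120, minutes = 22.341; 120 + 22.341/60 = 120.3723500
E ⇒ keep positive

-89.169807, 120.372350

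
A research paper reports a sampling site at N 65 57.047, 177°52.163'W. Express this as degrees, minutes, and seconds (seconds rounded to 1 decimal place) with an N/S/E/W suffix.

Lat: fractional minutes 0.04700 × 60 = 2.820″
λ: fractional minutes 0.16300 × 60 = 9.780″

65°57′2.8″ N, 177°52′9.8″ W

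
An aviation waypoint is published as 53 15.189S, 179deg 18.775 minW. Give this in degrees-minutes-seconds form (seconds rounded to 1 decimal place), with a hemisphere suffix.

53°15′11.3″ S, 179°18′46.5″ W

Lat: 15.18900′ → 15′ and 0.18900 × 60 = 11.340″
Lon: 18.77500′ → 18′ and 0.77500 × 60 = 46.500″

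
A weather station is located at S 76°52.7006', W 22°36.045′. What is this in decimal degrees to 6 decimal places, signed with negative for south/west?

-76.878343, -22.600750

Lat: 52.7006′ = 0.878343°; total 76.8783433
S → negative
Lon: 22 + 36.045/60 = 22.6007500
W → negative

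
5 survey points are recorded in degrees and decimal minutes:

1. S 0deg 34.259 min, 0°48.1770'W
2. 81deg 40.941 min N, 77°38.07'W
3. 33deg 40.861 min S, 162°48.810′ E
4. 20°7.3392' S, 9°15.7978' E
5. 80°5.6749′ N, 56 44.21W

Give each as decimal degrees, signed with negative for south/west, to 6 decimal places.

1. -0.570983, -0.802950
2. 81.682350, -77.634500
3. -33.681017, 162.813500
4. -20.122320, 9.263297
5. 80.094582, -56.736833

Point 1:
  Latitude: 34.259′ = 0.570983°; total 0.5709833
  S → negative
  Lon: 0 + 48.177/60 = 0.8029500
  W → negative
Point 2:
  Lat: 40.941′ = 0.682350°; total 81.6823500
  N ⇒ keep positive
  λ: 38.07′ = 0.634500°; total 77.6345000
  hemisphere W, so the sign is −
Point 3:
  φ: 40.861′ = 0.681017°; total 33.6810167
  S → negative
  Longitude: 162 + 48.81/60 = 162.8135000
  E → positive
Point 4:
  Latitude: 7.3392′ = 0.122320°; total 20.1223200
  S ⇒ negate
  λ: 9 + 15.7978/60 = 9.2632967
  E → positive
Point 5:
  φ: 5.6749′ = 0.094582°; total 80.0945817
  N ⇒ keep positive
  Longitude: 44.21′ = 0.736833°; total 56.7368333
  W ⇒ negate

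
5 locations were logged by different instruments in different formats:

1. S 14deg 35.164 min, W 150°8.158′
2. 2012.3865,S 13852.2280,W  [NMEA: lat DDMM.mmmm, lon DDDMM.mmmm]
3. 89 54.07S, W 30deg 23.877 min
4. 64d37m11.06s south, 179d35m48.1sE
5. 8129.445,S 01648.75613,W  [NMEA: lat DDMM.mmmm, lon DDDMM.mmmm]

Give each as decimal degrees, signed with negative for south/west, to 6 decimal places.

1. -14.586067, -150.135967
2. -20.206442, -138.870467
3. -89.901167, -30.397950
4. -64.619739, 179.596694
5. -81.490750, -16.812602

Point 1:
  Latitude: 35.164′ = 0.586067°; total 14.5860667
  S → negative
  Longitude: 150 + 8.158/60 = 150.1359667
  hemisphere W, so the sign is −
Point 2:
  Lat: split at 2 digits → 20° and 12.3865′; 20 + 12.3865/60 = 20.2064417
  hemisphere S, so the sign is −
  Longitude: degrees = first 3 digits = 138, minutes = 52.228; 138 + 52.228/60 = 138.8704667
  W ⇒ negate
Point 3:
  φ: 54.07′ = 0.901167°; total 89.9011667
  hemisphere S, so the sign is −
  Longitude: 30 + 23.877/60 = 30.3979500
  hemisphere W, so the sign is −
Point 4:
  φ: 64° + 37/60 + 11.06/3600 = 64 + 0.616667 + 0.003072 = 64.6197389
  hemisphere S, so the sign is −
  λ: 179 + 35/60 + 48.1/3600 = 179.5966944
  E → positive
Point 5:
  Latitude: split at 2 digits → 81° and 29.445′; 81 + 29.445/60 = 81.4907500
  hemisphere S, so the sign is −
  λ: degrees = first 3 digits = 16, minutes = 48.75613; 16 + 48.75613/60 = 16.8126022
  hemisphere W, so the sign is −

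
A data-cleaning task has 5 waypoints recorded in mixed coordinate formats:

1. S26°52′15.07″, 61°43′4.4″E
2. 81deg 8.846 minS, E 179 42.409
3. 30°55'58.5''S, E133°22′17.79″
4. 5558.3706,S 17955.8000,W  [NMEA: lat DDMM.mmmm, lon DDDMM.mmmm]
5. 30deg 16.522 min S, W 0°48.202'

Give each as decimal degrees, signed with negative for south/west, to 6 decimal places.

Point 1:
  Latitude: 26° + 52/60 + 15.07/3600 = 26 + 0.866667 + 0.004186 = 26.8708528
  S → negative
  Lon: 61 + 43/60 + 4.4/3600 = 61.7178889
  E ⇒ keep positive
Point 2:
  Lat: 8.846′ = 0.147433°; total 81.1474333
  hemisphere S, so the sign is −
  Lon: 179 + 42.409/60 = 179.7068167
  E ⇒ keep positive
Point 3:
  Latitude: 30 + 55/60 + 58.5/3600 = 30.9329167
  S → negative
  Longitude: 133 + 22/60 + 17.79/3600 = 133.3716083
  E ⇒ keep positive
Point 4:
  Latitude: split at 2 digits → 55° and 58.3706′; 55 + 58.3706/60 = 55.9728433
  S → negative
  λ: split at 3 digits → 179° and 55.8′; 179 + 55.8/60 = 179.9300000
  W → negative
Point 5:
  Lat: 16.522′ = 0.275367°; total 30.2753667
  S ⇒ negate
  Longitude: 0 + 48.202/60 = 0.8033667
  hemisphere W, so the sign is −

1. -26.870853, 61.717889
2. -81.147433, 179.706817
3. -30.932917, 133.371608
4. -55.972843, -179.930000
5. -30.275367, -0.803367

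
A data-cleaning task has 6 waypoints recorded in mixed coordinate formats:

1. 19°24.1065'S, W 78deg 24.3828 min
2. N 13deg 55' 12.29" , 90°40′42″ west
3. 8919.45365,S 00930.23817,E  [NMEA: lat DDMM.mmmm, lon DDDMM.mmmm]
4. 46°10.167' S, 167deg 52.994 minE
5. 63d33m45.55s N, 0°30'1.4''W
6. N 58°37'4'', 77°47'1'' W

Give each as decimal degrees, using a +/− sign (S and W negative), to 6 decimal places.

Point 1:
  Latitude: 19 + 24.1065/60 = 19.4017750
  S → negative
  Lon: 78 + 24.3828/60 = 78.4063800
  W ⇒ negate
Point 2:
  φ: 13 + 55/60 + 12.29/3600 = 13.9200806
  N → positive
  Longitude: 40′ + 42″ = 40.70000′; 90 + 40.70000/60 = 90.6783333
  hemisphere W, so the sign is −
Point 3:
  Lat: split at 2 digits → 89° and 19.45365′; 89 + 19.45365/60 = 89.3242275
  hemisphere S, so the sign is −
  λ: split at 3 digits → 009° and 30.23817′; 9 + 30.23817/60 = 9.5039695
  E → positive
Point 4:
  Lat: 10.167′ = 0.169450°; total 46.1694500
  S ⇒ negate
  Longitude: 52.994′ = 0.883233°; total 167.8832333
  E → positive
Point 5:
  Lat: 33′ + 45.55″ = 33.75917′; 63 + 33.75917/60 = 63.5626528
  N ⇒ keep positive
  λ: 30′ + 1.4″ = 30.02333′; 0 + 30.02333/60 = 0.5003889
  W ⇒ negate
Point 6:
  Lat: 58° + 37/60 + 4/3600 = 58 + 0.616667 + 0.001111 = 58.6177778
  N ⇒ keep positive
  Longitude: 77° + 47/60 + 1/3600 = 77 + 0.783333 + 0.000278 = 77.7836111
  hemisphere W, so the sign is −

1. -19.401775, -78.406380
2. 13.920081, -90.678333
3. -89.324228, 9.503970
4. -46.169450, 167.883233
5. 63.562653, -0.500389
6. 58.617778, -77.783611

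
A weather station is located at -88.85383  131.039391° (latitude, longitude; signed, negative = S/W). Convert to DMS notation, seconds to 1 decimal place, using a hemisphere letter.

88°51′13.8″ S, 131°02′21.8″ E

Latitude is negative → S; |value| = 88.853830
Lat: 0.853830 × 60 = 51.22980′ → 51′, remainder × 60 = 13.788″
Lon: 0.039391° → 2.36346′; 0.36346 × 60 = 21.808″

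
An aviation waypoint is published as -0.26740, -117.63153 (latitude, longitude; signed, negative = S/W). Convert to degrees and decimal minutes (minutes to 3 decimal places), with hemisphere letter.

0° 16.044′ S, 117° 37.892′ W

Latitude is negative → S; |value| = 0.267400
Latitude: fractional part 0.267400 → 16.04400 minutes
Longitude is negative → W; |value| = 117.631530
λ: 117° + 0.631530 × 60 = 117° 37.89180′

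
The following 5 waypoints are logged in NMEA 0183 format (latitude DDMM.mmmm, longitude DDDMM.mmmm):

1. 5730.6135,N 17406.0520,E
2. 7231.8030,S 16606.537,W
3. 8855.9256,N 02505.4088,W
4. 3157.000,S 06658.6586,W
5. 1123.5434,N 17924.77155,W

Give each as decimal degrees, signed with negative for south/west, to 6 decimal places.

1. 57.510225, 174.100867
2. -72.530050, -166.108950
3. 88.932093, -25.090147
4. -31.950000, -66.977643
5. 11.392390, -179.412859

Point 1:
  Lat: degrees = first 2 digits = 57, minutes = 30.6135; 57 + 30.6135/60 = 57.5102250
  N → positive
  λ: split at 3 digits → 174° and 6.052′; 174 + 6.052/60 = 174.1008667
  E ⇒ keep positive
Point 2:
  Lat: split at 2 digits → 72° and 31.803′; 72 + 31.803/60 = 72.5300500
  hemisphere S, so the sign is −
  Lon: split at 3 digits → 166° and 6.537′; 166 + 6.537/60 = 166.1089500
  W ⇒ negate
Point 3:
  Lat: degrees = first 2 digits = 88, minutes = 55.9256; 88 + 55.9256/60 = 88.9320933
  N ⇒ keep positive
  λ: split at 3 digits → 025° and 5.4088′; 25 + 5.4088/60 = 25.0901467
  W → negative
Point 4:
  Lat: degrees = first 2 digits = 31, minutes = 57; 31 + 57/60 = 31.9500000
  hemisphere S, so the sign is −
  Lon: degrees = first 3 digits = 66, minutes = 58.6586; 66 + 58.6586/60 = 66.9776433
  hemisphere W, so the sign is −
Point 5:
  φ: split at 2 digits → 11° and 23.5434′; 11 + 23.5434/60 = 11.3923900
  N ⇒ keep positive
  λ: split at 3 digits → 179° and 24.77155′; 179 + 24.77155/60 = 179.4128592
  W → negative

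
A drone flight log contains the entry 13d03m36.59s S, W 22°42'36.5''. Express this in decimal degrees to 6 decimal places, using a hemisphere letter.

13.060164° S, 22.710139° W

φ: 13° + 3/60 + 36.59/3600 = 13 + 0.050000 + 0.010164 = 13.0601639
Lon: 22 + 42/60 + 36.5/3600 = 22.7101389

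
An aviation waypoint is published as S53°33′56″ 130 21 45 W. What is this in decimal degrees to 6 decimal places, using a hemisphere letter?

53.565556° S, 130.362500° W

Latitude: 53 + 33/60 + 56/3600 = 53.5655556
λ: 21′ + 45″ = 21.75000′; 130 + 21.75000/60 = 130.3625000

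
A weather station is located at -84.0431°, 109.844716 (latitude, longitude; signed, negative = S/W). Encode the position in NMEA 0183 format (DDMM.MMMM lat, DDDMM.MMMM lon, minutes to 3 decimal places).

Latitude is negative → S; |value| = 84.043100
φ: minutes = (84.043100 − 84) × 60 = 2.58600
λ: 109° + 0.844716 × 60 = 109° 50.68296′

8402.586,S / 10950.683,E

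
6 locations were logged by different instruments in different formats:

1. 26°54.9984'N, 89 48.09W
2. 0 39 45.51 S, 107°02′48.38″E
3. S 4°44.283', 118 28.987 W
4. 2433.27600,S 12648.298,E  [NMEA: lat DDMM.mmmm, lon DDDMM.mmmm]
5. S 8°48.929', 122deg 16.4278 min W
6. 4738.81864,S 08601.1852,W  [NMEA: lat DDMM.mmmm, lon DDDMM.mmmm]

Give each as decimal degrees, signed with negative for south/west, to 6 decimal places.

1. 26.916640, -89.801500
2. -0.662642, 107.046772
3. -4.738050, -118.483117
4. -24.554600, 126.804967
5. -8.815483, -122.273797
6. -47.646977, -86.019753

Point 1:
  Lat: 26 + 54.9984/60 = 26.9166400
  N ⇒ keep positive
  Longitude: 48.09′ = 0.801500°; total 89.8015000
  W → negative
Point 2:
  Lat: 39′ + 45.51″ = 39.75850′; 0 + 39.75850/60 = 0.6626417
  S ⇒ negate
  λ: 2′ + 48.38″ = 2.80633′; 107 + 2.80633/60 = 107.0467722
  E → positive
Point 3:
  Lat: 44.283′ = 0.738050°; total 4.7380500
  S → negative
  Longitude: 28.987′ = 0.483117°; total 118.4831167
  W → negative
Point 4:
  Lat: split at 2 digits → 24° and 33.276′; 24 + 33.276/60 = 24.5546000
  S → negative
  λ: degrees = first 3 digits = 126, minutes = 48.298; 126 + 48.298/60 = 126.8049667
  E ⇒ keep positive
Point 5:
  φ: 8 + 48.929/60 = 8.8154833
  S → negative
  Longitude: 16.4278′ = 0.273797°; total 122.2737967
  W → negative
Point 6:
  Latitude: degrees = first 2 digits = 47, minutes = 38.81864; 47 + 38.81864/60 = 47.6469773
  S ⇒ negate
  λ: degrees = first 3 digits = 86, minutes = 1.1852; 86 + 1.1852/60 = 86.0197533
  W ⇒ negate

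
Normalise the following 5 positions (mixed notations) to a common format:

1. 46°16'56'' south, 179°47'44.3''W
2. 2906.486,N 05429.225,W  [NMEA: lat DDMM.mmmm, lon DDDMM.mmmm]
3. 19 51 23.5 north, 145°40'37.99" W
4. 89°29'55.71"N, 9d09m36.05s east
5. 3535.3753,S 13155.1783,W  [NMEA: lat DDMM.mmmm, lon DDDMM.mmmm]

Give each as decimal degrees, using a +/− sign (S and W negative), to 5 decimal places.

1. -46.28222, -179.79564
2. 29.10810, -54.48708
3. 19.85653, -145.67722
4. 89.49881, 9.16001
5. -35.58959, -131.91964

Point 1:
  Latitude: 46 + 16/60 + 56/3600 = 46.282222
  S ⇒ negate
  Lon: 179 + 47/60 + 44.3/3600 = 179.795639
  W ⇒ negate
Point 2:
  Latitude: split at 2 digits → 29° and 6.486′; 29 + 6.486/60 = 29.108100
  N → positive
  Lon: degrees = first 3 digits = 54, minutes = 29.225; 54 + 29.225/60 = 54.487083
  hemisphere W, so the sign is −
Point 3:
  φ: 19° + 51/60 + 23.5/3600 = 19 + 0.850000 + 0.006528 = 19.856528
  N → positive
  Longitude: 145° + 40/60 + 37.99/3600 = 145 + 0.666667 + 0.010553 = 145.677219
  hemisphere W, so the sign is −
Point 4:
  Lat: 89 + 29/60 + 55.71/3600 = 89.498808
  N → positive
  Lon: 9′ + 36.05″ = 9.60083′; 9 + 9.60083/60 = 9.160014
  E → positive
Point 5:
  Lat: split at 2 digits → 35° and 35.3753′; 35 + 35.3753/60 = 35.589588
  S ⇒ negate
  Lon: degrees = first 3 digits = 131, minutes = 55.1783; 131 + 55.1783/60 = 131.919638
  W ⇒ negate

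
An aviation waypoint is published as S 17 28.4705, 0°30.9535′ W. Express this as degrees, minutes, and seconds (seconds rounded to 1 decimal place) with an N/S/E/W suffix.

17°28′28.2″ S, 0°30′57.2″ W

φ: 28.47050′ → 28′ and 0.47050 × 60 = 28.230″
Longitude: fractional minutes 0.95350 × 60 = 57.210″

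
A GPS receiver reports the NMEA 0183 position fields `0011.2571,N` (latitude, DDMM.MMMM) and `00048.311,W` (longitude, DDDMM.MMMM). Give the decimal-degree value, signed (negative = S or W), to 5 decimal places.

0.18762, -0.80518

φ: degrees = first 2 digits = 0, minutes = 11.2571; 0 + 11.2571/60 = 0.187618
N ⇒ keep positive
λ: split at 3 digits → 000° and 48.311′; 0 + 48.311/60 = 0.805183
W → negative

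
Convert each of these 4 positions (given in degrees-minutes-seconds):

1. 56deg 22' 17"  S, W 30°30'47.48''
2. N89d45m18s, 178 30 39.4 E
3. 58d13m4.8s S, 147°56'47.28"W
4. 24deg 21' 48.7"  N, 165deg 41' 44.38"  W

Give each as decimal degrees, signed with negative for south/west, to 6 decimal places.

1. -56.371389, -30.513189
2. 89.755000, 178.510944
3. -58.218000, -147.946467
4. 24.363528, -165.695661

Point 1:
  Latitude: 56° + 22/60 + 17/3600 = 56 + 0.366667 + 0.004722 = 56.3713889
  hemisphere S, so the sign is −
  Longitude: 30° + 30/60 + 47.48/3600 = 30 + 0.500000 + 0.013189 = 30.5131889
  W → negative
Point 2:
  Latitude: 89 + 45/60 + 18/3600 = 89.7550000
  N ⇒ keep positive
  Lon: 178° + 30/60 + 39.4/3600 = 178 + 0.500000 + 0.010944 = 178.5109444
  E → positive
Point 3:
  φ: 58 + 13/60 + 4.8/3600 = 58.2180000
  hemisphere S, so the sign is −
  λ: 147 + 56/60 + 47.28/3600 = 147.9464667
  W → negative
Point 4:
  Latitude: 24° + 21/60 + 48.7/3600 = 24 + 0.350000 + 0.013528 = 24.3635278
  N → positive
  Longitude: 165° + 41/60 + 44.38/3600 = 165 + 0.683333 + 0.012328 = 165.6956611
  W ⇒ negate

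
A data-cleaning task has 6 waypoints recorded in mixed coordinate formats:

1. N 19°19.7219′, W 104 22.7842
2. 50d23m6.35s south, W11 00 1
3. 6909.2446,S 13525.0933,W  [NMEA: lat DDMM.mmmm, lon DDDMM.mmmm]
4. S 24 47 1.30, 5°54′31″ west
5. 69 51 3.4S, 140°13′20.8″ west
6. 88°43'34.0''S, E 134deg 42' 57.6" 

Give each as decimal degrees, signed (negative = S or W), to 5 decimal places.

1. 19.32870, -104.37974
2. -50.38510, -11.00028
3. -69.15408, -135.41822
4. -24.78369, -5.90861
5. -69.85094, -140.22244
6. -88.72611, 134.71600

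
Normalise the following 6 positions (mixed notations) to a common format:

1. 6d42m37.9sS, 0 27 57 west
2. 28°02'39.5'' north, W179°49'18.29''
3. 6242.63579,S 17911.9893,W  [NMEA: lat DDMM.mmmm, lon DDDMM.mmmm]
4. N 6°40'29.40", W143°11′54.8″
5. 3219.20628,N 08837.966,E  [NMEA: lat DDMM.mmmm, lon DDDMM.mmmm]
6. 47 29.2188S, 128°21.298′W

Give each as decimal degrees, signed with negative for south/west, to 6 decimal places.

1. -6.710528, -0.465833
2. 28.044306, -179.821747
3. -62.710597, -179.199822
4. 6.674833, -143.198556
5. 32.320105, 88.632767
6. -47.486980, -128.354967

Point 1:
  Latitude: 42′ + 37.9″ = 42.63167′; 6 + 42.63167/60 = 6.7105278
  S → negative
  Lon: 27′ + 57″ = 27.95000′; 0 + 27.95000/60 = 0.4658333
  hemisphere W, so the sign is −
Point 2:
  Lat: 2′ + 39.5″ = 2.65833′; 28 + 2.65833/60 = 28.0443056
  N → positive
  λ: 49′ + 18.29″ = 49.30483′; 179 + 49.30483/60 = 179.8217472
  W → negative
Point 3:
  φ: split at 2 digits → 62° and 42.63579′; 62 + 42.63579/60 = 62.7105965
  S → negative
  Lon: degrees = first 3 digits = 179, minutes = 11.9893; 179 + 11.9893/60 = 179.1998217
  hemisphere W, so the sign is −
Point 4:
  Lat: 6 + 40/60 + 29.4/3600 = 6.6748333
  N → positive
  Longitude: 143 + 11/60 + 54.8/3600 = 143.1985556
  W ⇒ negate
Point 5:
  Latitude: degrees = first 2 digits = 32, minutes = 19.20628; 32 + 19.20628/60 = 32.3201047
  N ⇒ keep positive
  Longitude: degrees = first 3 digits = 88, minutes = 37.966; 88 + 37.966/60 = 88.6327667
  E → positive
Point 6:
  Latitude: 47 + 29.2188/60 = 47.4869800
  S → negative
  Longitude: 128 + 21.298/60 = 128.3549667
  W → negative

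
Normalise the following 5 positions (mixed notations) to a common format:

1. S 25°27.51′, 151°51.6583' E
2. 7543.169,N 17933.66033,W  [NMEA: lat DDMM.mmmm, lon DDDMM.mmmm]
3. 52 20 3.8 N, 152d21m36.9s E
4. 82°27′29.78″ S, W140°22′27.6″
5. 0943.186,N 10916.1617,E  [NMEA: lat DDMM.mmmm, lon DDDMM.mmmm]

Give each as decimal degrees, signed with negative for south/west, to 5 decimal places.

Point 1:
  Latitude: 27.51′ = 0.458500°; total 25.458500
  S ⇒ negate
  Longitude: 51.6583′ = 0.860972°; total 151.860972
  E → positive
Point 2:
  Latitude: degrees = first 2 digits = 75, minutes = 43.169; 75 + 43.169/60 = 75.719483
  N ⇒ keep positive
  Lon: split at 3 digits → 179° and 33.66033′; 179 + 33.66033/60 = 179.561006
  W → negative
Point 3:
  Lat: 52 + 20/60 + 3.8/3600 = 52.334389
  N ⇒ keep positive
  Longitude: 21′ + 36.9″ = 21.61500′; 152 + 21.61500/60 = 152.360250
  E ⇒ keep positive
Point 4:
  φ: 82 + 27/60 + 29.78/3600 = 82.458272
  hemisphere S, so the sign is −
  Longitude: 22′ + 27.6″ = 22.46000′; 140 + 22.46000/60 = 140.374333
  hemisphere W, so the sign is −
Point 5:
  Latitude: split at 2 digits → 09° and 43.186′; 9 + 43.186/60 = 9.719767
  N ⇒ keep positive
  Longitude: degrees = first 3 digits = 109, minutes = 16.1617; 109 + 16.1617/60 = 109.269362
  E → positive

1. -25.45850, 151.86097
2. 75.71948, -179.56101
3. 52.33439, 152.36025
4. -82.45827, -140.37433
5. 9.71977, 109.26936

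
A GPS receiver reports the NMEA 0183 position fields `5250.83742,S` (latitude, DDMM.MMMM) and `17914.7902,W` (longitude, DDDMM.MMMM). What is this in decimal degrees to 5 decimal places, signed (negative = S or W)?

Latitude: degrees = first 2 digits = 52, minutes = 50.83742; 52 + 50.83742/60 = 52.847290
S → negative
λ: split at 3 digits → 179° and 14.7902′; 179 + 14.7902/60 = 179.246503
W → negative

-52.84729, -179.24650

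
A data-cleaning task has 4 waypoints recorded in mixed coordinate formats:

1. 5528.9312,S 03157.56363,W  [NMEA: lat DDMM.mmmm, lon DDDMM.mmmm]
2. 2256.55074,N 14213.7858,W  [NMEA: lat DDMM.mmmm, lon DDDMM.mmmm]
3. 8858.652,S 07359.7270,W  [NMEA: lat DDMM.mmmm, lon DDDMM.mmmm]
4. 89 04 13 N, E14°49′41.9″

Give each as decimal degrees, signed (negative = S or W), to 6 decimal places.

1. -55.482187, -31.959394
2. 22.942512, -142.229763
3. -88.977533, -73.995450
4. 89.070278, 14.828306

Point 1:
  φ: degrees = first 2 digits = 55, minutes = 28.9312; 55 + 28.9312/60 = 55.4821867
  hemisphere S, so the sign is −
  λ: degrees = first 3 digits = 31, minutes = 57.56363; 31 + 57.56363/60 = 31.9593938
  hemisphere W, so the sign is −
Point 2:
  φ: split at 2 digits → 22° and 56.55074′; 22 + 56.55074/60 = 22.9425123
  N → positive
  λ: split at 3 digits → 142° and 13.7858′; 142 + 13.7858/60 = 142.2297633
  W → negative
Point 3:
  Lat: degrees = first 2 digits = 88, minutes = 58.652; 88 + 58.652/60 = 88.9775333
  hemisphere S, so the sign is −
  Longitude: split at 3 digits → 073° and 59.727′; 73 + 59.727/60 = 73.9954500
  W → negative
Point 4:
  φ: 89 + 4/60 + 13/3600 = 89.0702778
  N → positive
  Lon: 14° + 49/60 + 41.9/3600 = 14 + 0.816667 + 0.011639 = 14.8283056
  E → positive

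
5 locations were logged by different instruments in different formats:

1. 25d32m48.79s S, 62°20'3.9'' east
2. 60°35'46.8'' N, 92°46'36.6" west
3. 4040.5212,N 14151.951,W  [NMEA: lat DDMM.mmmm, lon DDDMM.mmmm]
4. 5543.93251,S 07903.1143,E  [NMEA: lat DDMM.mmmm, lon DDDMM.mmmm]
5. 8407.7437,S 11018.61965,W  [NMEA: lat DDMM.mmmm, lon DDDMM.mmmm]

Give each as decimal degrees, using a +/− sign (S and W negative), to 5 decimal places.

Point 1:
  φ: 25° + 32/60 + 48.79/3600 = 25 + 0.533333 + 0.013553 = 25.546886
  S ⇒ negate
  Lon: 62° + 20/60 + 3.9/3600 = 62 + 0.333333 + 0.001083 = 62.334417
  E ⇒ keep positive
Point 2:
  φ: 60 + 35/60 + 46.8/3600 = 60.596333
  N ⇒ keep positive
  Lon: 92° + 46/60 + 36.6/3600 = 92 + 0.766667 + 0.010167 = 92.776833
  W → negative
Point 3:
  Latitude: degrees = first 2 digits = 40, minutes = 40.5212; 40 + 40.5212/60 = 40.675353
  N → positive
  Longitude: split at 3 digits → 141° and 51.951′; 141 + 51.951/60 = 141.865850
  W ⇒ negate
Point 4:
  φ: split at 2 digits → 55° and 43.93251′; 55 + 43.93251/60 = 55.732209
  hemisphere S, so the sign is −
  Lon: degrees = first 3 digits = 79, minutes = 3.1143; 79 + 3.1143/60 = 79.051905
  E ⇒ keep positive
Point 5:
  Lat: degrees = first 2 digits = 84, minutes = 7.7437; 84 + 7.7437/60 = 84.129062
  S → negative
  λ: split at 3 digits → 110° and 18.61965′; 110 + 18.61965/60 = 110.310328
  W → negative

1. -25.54689, 62.33442
2. 60.59633, -92.77683
3. 40.67535, -141.86585
4. -55.73221, 79.05191
5. -84.12906, -110.31033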